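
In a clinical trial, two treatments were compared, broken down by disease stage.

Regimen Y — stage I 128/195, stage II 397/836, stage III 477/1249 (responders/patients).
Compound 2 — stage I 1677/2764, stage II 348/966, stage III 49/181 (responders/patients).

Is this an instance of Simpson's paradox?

Stage I: Regimen Y 128/195 = 65.6%, Compound 2 1677/2764 = 60.7% → Regimen Y
Stage II: Regimen Y 397/836 = 47.5%, Compound 2 348/966 = 36.0% → Regimen Y
Stage III: Regimen Y 477/1249 = 38.2%, Compound 2 49/181 = 27.1% → Regimen Y
Overall: Regimen Y 1002/2280 = 43.9%, Compound 2 2074/3911 = 53.0% → Compound 2
Regimen Y wins each disease group but Compound 2 wins overall — the comparison reverses. Regimen Y's patients skew toward stage III, which has a lower base rate.

Yes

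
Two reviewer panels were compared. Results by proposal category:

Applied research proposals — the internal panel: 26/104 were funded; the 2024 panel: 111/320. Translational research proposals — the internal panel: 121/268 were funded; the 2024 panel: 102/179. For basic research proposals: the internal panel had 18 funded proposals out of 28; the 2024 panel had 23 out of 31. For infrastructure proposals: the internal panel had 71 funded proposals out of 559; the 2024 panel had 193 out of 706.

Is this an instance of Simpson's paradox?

No

Applied research: the internal panel 26/104 = 25.0%, the 2024 panel 111/320 = 34.7% → the 2024 panel
Translational research: the internal panel 121/268 = 45.1%, the 2024 panel 102/179 = 57.0% → the 2024 panel
Basic research: the internal panel 18/28 = 64.3%, the 2024 panel 23/31 = 74.2% → the 2024 panel
Infrastructure: the internal panel 71/559 = 12.7%, the 2024 panel 193/706 = 27.3% → the 2024 panel
Overall: the internal panel 236/959 = 24.6%, the 2024 panel 429/1236 = 34.7% → the 2024 panel
The 2024 panel wins overall and in every proposal group — no reversal.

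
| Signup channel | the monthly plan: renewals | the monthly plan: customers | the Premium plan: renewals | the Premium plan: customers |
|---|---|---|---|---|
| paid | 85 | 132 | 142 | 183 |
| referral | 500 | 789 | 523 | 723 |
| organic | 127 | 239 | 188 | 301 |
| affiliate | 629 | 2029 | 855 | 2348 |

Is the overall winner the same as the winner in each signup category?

Yes

Paid: the monthly plan 85/132 = 64.4%, the Premium plan 142/183 = 77.6% → the Premium plan
Referral: the monthly plan 500/789 = 63.4%, the Premium plan 523/723 = 72.3% → the Premium plan
Organic: the monthly plan 127/239 = 53.1%, the Premium plan 188/301 = 62.5% → the Premium plan
Affiliate: the monthly plan 629/2029 = 31.0%, the Premium plan 855/2348 = 36.4% → the Premium plan
Overall: the monthly plan 1341/3189 = 42.1%, the Premium plan 1708/3555 = 48.0% → the Premium plan
The Premium plan wins overall and in every signup group — no reversal.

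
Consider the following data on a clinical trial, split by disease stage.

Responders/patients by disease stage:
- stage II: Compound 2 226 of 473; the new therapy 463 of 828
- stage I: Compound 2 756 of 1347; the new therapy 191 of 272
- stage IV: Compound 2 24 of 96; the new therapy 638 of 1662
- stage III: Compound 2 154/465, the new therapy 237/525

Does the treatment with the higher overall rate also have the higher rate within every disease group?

Stage II: Compound 2 226/473 = 47.8%, the new therapy 463/828 = 55.9% → the new therapy
Stage I: Compound 2 756/1347 = 56.1%, the new therapy 191/272 = 70.2% → the new therapy
Stage IV: Compound 2 24/96 = 25.0%, the new therapy 638/1662 = 38.4% → the new therapy
Stage III: Compound 2 154/465 = 33.1%, the new therapy 237/525 = 45.1% → the new therapy
Overall: Compound 2 1160/2381 = 48.7%, the new therapy 1529/3287 = 46.5% → Compound 2
The new therapy wins each disease group but Compound 2 wins overall — the comparison reverses. The new therapy's patients skew toward stage IV, which has a lower base rate.

No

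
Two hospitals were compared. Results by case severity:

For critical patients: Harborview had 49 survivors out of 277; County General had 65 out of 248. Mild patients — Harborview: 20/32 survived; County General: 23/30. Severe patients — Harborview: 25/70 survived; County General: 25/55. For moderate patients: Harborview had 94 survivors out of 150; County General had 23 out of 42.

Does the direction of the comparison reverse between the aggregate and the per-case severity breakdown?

No

Critical: Harborview 49/277 = 17.7%, County General 65/248 = 26.2% → County General
Mild: Harborview 20/32 = 62.5%, County General 23/30 = 76.7% → County General
Severe: Harborview 25/70 = 35.7%, County General 25/55 = 45.5% → County General
Moderate: Harborview 94/150 = 62.7%, County General 23/42 = 54.8% → Harborview
Overall: Harborview 188/529 = 35.5%, County General 136/375 = 36.3% → County General
Neither sweeps: Harborview wins 1 of 4 groups, County General wins 3. County General wins overall but not every group — no Simpson reversal.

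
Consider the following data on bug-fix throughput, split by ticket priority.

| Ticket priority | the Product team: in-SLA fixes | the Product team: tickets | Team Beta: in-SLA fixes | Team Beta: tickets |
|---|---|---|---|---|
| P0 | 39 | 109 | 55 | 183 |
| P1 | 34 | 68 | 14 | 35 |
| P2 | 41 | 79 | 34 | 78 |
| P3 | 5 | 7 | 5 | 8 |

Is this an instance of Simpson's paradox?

No

P0: the Product team 39/109 = 35.8%, Team Beta 55/183 = 30.1% → the Product team
P1: the Product team 34/68 = 50.0%, Team Beta 14/35 = 40.0% → the Product team
P2: the Product team 41/79 = 51.9%, Team Beta 34/78 = 43.6% → the Product team
P3: the Product team 5/7 = 71.4%, Team Beta 5/8 = 62.5% → the Product team
Overall: the Product team 119/263 = 45.2%, Team Beta 108/304 = 35.5% → the Product team
The Product team wins overall and in every ticket group — no reversal.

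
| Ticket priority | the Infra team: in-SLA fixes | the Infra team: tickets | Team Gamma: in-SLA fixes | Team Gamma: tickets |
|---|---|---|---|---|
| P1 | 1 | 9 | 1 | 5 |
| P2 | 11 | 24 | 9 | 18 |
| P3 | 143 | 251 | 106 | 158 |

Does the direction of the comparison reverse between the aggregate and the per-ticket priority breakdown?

No

P1: the Infra team 1/9 = 11.1%, Team Gamma 1/5 = 20.0% → Team Gamma
P2: the Infra team 11/24 = 45.8%, Team Gamma 9/18 = 50.0% → Team Gamma
P3: the Infra team 143/251 = 57.0%, Team Gamma 106/158 = 67.1% → Team Gamma
Overall: the Infra team 155/284 = 54.6%, Team Gamma 116/181 = 64.1% → Team Gamma
Team Gamma wins overall and in every ticket group — no reversal.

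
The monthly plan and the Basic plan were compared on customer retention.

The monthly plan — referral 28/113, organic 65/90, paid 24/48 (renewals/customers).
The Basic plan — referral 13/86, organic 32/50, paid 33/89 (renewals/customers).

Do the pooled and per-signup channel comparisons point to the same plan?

Yes

Referral: the monthly plan 28/113 = 24.8%, the Basic plan 13/86 = 15.1% → the monthly plan
Organic: the monthly plan 65/90 = 72.2%, the Basic plan 32/50 = 64.0% → the monthly plan
Paid: the monthly plan 24/48 = 50.0%, the Basic plan 33/89 = 37.1% → the monthly plan
Overall: the monthly plan 117/251 = 46.6%, the Basic plan 78/225 = 34.7% → the monthly plan
The monthly plan wins overall and in every signup group — no reversal.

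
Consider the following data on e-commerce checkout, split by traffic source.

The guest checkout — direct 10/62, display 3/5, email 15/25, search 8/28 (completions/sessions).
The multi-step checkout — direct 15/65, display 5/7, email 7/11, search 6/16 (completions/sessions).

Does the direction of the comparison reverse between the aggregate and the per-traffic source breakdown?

No

Direct: the guest checkout 10/62 = 16.1%, the multi-step checkout 15/65 = 23.1% → the multi-step checkout
Display: the guest checkout 3/5 = 60.0%, the multi-step checkout 5/7 = 71.4% → the multi-step checkout
Email: the guest checkout 15/25 = 60.0%, the multi-step checkout 7/11 = 63.6% → the multi-step checkout
Search: the guest checkout 8/28 = 28.6%, the multi-step checkout 6/16 = 37.5% → the multi-step checkout
Overall: the guest checkout 36/120 = 30.0%, the multi-step checkout 33/99 = 33.3% → the multi-step checkout
The multi-step checkout wins overall and in every traffic group — no reversal.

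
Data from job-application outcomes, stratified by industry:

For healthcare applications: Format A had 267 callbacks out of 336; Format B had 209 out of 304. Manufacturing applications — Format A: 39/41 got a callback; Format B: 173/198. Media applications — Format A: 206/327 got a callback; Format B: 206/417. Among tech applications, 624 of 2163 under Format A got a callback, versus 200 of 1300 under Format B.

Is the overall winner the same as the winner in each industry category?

Healthcare: Format A 267/336 = 79.5%, Format B 209/304 = 68.8% → Format A
Manufacturing: Format A 39/41 = 95.1%, Format B 173/198 = 87.4% → Format A
Media: Format A 206/327 = 63.0%, Format B 206/417 = 49.4% → Format A
Tech: Format A 624/2163 = 28.8%, Format B 200/1300 = 15.4% → Format A
Overall: Format A 1136/2867 = 39.6%, Format B 788/2219 = 35.5% → Format A
Format A wins overall and in every industry group — no reversal.

Yes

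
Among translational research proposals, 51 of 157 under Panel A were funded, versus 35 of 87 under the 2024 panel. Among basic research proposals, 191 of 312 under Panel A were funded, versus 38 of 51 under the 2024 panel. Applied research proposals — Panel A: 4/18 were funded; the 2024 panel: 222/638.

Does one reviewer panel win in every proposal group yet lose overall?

Yes

Translational research: Panel A 51/157 = 32.5%, the 2024 panel 35/87 = 40.2% → the 2024 panel
Basic research: Panel A 191/312 = 61.2%, the 2024 panel 38/51 = 74.5% → the 2024 panel
Applied research: Panel A 4/18 = 22.2%, the 2024 panel 222/638 = 34.8% → the 2024 panel
Overall: Panel A 246/487 = 50.5%, the 2024 panel 295/776 = 38.0% → Panel A
The 2024 panel wins each proposal group but Panel A wins overall — the comparison reverses. The 2024 panel's proposals skew toward applied research, which has a lower base rate.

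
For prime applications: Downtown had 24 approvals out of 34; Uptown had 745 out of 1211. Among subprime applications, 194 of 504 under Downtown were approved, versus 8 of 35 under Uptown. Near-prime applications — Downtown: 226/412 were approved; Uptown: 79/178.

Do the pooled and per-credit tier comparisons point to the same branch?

Prime: Downtown 24/34 = 70.6%, Uptown 745/1211 = 61.5% → Downtown
Subprime: Downtown 194/504 = 38.5%, Uptown 8/35 = 22.9% → Downtown
Near-prime: Downtown 226/412 = 54.9%, Uptown 79/178 = 44.4% → Downtown
Overall: Downtown 444/950 = 46.7%, Uptown 832/1424 = 58.4% → Uptown
Downtown wins each credit group but Uptown wins overall — the comparison reverses. Downtown's applications skew toward subprime, which has a lower base rate.

No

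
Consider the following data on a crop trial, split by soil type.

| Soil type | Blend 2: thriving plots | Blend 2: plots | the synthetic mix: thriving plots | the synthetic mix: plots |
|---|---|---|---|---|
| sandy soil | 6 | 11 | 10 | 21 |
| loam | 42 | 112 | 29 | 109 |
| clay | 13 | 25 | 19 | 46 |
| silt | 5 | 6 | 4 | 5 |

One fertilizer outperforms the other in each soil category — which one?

Blend 2

Sandy soil: Blend 2 6/11 = 54.5%, the synthetic mix 10/21 = 47.6% → Blend 2
Loam: Blend 2 42/112 = 37.5%, the synthetic mix 29/109 = 26.6% → Blend 2
Clay: Blend 2 13/25 = 52.0%, the synthetic mix 19/46 = 41.3% → Blend 2
Silt: Blend 2 5/6 = 83.3%, the synthetic mix 4/5 = 80.0% → Blend 2
Blend 2 has the higher rate in all 4 groups.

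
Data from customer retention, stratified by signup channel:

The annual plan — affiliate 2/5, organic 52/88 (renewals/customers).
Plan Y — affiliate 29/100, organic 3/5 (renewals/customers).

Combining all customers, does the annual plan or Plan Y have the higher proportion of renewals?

the annual plan

Affiliate: the annual plan 2/5 = 40.0%, Plan Y 29/100 = 29.0% → the annual plan
Organic: the annual plan 52/88 = 59.1%, Plan Y 3/5 = 60.0% → Plan Y
Overall: the annual plan 54/93 = 58.1%, Plan Y 32/105 = 30.5% → the annual plan
(Neither sweeps every signup group, but the annual plan has the higher pooled rate.)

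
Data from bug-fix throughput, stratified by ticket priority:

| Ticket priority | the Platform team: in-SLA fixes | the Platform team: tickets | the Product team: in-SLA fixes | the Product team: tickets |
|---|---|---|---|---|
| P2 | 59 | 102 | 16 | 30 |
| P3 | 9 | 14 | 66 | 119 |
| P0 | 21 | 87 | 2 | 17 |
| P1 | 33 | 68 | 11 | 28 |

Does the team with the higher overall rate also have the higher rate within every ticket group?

P2: the Platform team 59/102 = 57.8%, the Product team 16/30 = 53.3% → the Platform team
P3: the Platform team 9/14 = 64.3%, the Product team 66/119 = 55.5% → the Platform team
P0: the Platform team 21/87 = 24.1%, the Product team 2/17 = 11.8% → the Platform team
P1: the Platform team 33/68 = 48.5%, the Product team 11/28 = 39.3% → the Platform team
Overall: the Platform team 122/271 = 45.0%, the Product team 95/194 = 49.0% → the Product team
The Platform team wins each ticket group but the Product team wins overall — the comparison reverses. The Platform team's tickets skew toward P0, which has a lower base rate.

No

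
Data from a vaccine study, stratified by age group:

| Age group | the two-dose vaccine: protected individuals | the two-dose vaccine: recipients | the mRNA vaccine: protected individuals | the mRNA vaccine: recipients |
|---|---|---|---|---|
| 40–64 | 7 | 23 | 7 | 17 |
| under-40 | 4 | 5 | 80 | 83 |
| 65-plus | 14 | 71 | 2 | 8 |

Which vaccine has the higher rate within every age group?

the mRNA vaccine

40–64: the two-dose vaccine 7/23 = 30.4%, the mRNA vaccine 7/17 = 41.2% → the mRNA vaccine
Under-40: the two-dose vaccine 4/5 = 80.0%, the mRNA vaccine 80/83 = 96.4% → the mRNA vaccine
65-plus: the two-dose vaccine 14/71 = 19.7%, the mRNA vaccine 2/8 = 25.0% → the mRNA vaccine
The mRNA vaccine has the higher rate in all 3 groups.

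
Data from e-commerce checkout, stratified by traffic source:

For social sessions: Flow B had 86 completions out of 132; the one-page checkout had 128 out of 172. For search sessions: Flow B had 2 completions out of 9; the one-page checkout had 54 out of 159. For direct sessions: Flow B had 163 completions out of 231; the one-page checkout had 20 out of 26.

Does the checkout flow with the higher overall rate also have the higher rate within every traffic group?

No

Social: Flow B 86/132 = 65.2%, the one-page checkout 128/172 = 74.4% → the one-page checkout
Search: Flow B 2/9 = 22.2%, the one-page checkout 54/159 = 34.0% → the one-page checkout
Direct: Flow B 163/231 = 70.6%, the one-page checkout 20/26 = 76.9% → the one-page checkout
Overall: Flow B 251/372 = 67.5%, the one-page checkout 202/357 = 56.6% → Flow B
The one-page checkout wins each traffic group but Flow B wins overall — the comparison reverses. The one-page checkout's sessions skew toward search, which has a lower base rate.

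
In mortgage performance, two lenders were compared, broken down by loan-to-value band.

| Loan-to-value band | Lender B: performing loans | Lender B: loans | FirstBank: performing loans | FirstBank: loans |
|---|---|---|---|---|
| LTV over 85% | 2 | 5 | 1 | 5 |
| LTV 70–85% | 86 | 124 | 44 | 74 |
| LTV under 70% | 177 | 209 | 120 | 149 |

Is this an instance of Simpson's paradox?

No

LTV over 85%: Lender B 2/5 = 40.0%, FirstBank 1/5 = 20.0% → Lender B
LTV 70–85%: Lender B 86/124 = 69.4%, FirstBank 44/74 = 59.5% → Lender B
LTV under 70%: Lender B 177/209 = 84.7%, FirstBank 120/149 = 80.5% → Lender B
Overall: Lender B 265/338 = 78.4%, FirstBank 165/228 = 72.4% → Lender B
Lender B wins overall and in every loan-to-value group — no reversal.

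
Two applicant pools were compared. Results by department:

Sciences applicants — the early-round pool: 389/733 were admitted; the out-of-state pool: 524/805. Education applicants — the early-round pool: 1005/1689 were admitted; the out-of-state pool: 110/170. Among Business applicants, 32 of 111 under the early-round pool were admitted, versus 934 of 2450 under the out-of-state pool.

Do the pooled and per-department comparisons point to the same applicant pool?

Sciences: the early-round pool 389/733 = 53.1%, the out-of-state pool 524/805 = 65.1% → the out-of-state pool
Education: the early-round pool 1005/1689 = 59.5%, the out-of-state pool 110/170 = 64.7% → the out-of-state pool
Business: the early-round pool 32/111 = 28.8%, the out-of-state pool 934/2450 = 38.1% → the out-of-state pool
Overall: the early-round pool 1426/2533 = 56.3%, the out-of-state pool 1568/3425 = 45.8% → the early-round pool
The out-of-state pool wins each department group but the early-round pool wins overall — the comparison reverses. The out-of-state pool's applicants skew toward Business, which has a lower base rate.

No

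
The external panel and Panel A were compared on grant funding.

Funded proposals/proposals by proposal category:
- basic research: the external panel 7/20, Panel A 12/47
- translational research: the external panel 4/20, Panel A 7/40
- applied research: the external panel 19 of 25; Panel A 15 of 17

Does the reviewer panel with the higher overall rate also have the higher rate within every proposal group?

No

Basic research: the external panel 7/20 = 35.0%, Panel A 12/47 = 25.5% → the external panel
Translational research: the external panel 4/20 = 20.0%, Panel A 7/40 = 17.5% → the external panel
Applied research: the external panel 19/25 = 76.0%, Panel A 15/17 = 88.2% → Panel A
Overall: the external panel 30/65 = 46.2%, Panel A 34/104 = 32.7% → the external panel
Neither sweeps: the external panel wins 2 of 3 groups, Panel A wins 1. The external panel wins overall but not every group — no Simpson reversal.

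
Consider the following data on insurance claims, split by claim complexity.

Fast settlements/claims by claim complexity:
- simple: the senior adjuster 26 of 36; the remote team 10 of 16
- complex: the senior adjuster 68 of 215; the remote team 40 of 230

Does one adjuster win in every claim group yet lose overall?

No

Simple: the senior adjuster 26/36 = 72.2%, the remote team 10/16 = 62.5% → the senior adjuster
Complex: the senior adjuster 68/215 = 31.6%, the remote team 40/230 = 17.4% → the senior adjuster
Overall: the senior adjuster 94/251 = 37.5%, the remote team 50/246 = 20.3% → the senior adjuster
The senior adjuster wins overall and in every claim group — no reversal.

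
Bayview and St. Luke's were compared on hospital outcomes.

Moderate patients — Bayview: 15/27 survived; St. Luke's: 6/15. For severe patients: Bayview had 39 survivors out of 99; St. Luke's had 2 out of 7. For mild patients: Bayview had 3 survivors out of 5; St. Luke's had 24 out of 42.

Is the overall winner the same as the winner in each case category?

No

Moderate: Bayview 15/27 = 55.6%, St. Luke's 6/15 = 40.0% → Bayview
Severe: Bayview 39/99 = 39.4%, St. Luke's 2/7 = 28.6% → Bayview
Mild: Bayview 3/5 = 60.0%, St. Luke's 24/42 = 57.1% → Bayview
Overall: Bayview 57/131 = 43.5%, St. Luke's 32/64 = 50.0% → St. Luke's
Bayview wins each case group but St. Luke's wins overall — the comparison reverses. Bayview's patients skew toward severe, which has a lower base rate.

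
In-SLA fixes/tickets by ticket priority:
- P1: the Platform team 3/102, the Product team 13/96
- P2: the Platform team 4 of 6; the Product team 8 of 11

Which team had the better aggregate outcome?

the Product team

P1: the Platform team 3/102 = 2.9%, the Product team 13/96 = 13.5% → the Product team
P2: the Platform team 4/6 = 66.7%, the Product team 8/11 = 72.7% → the Product team
Overall: the Platform team 7/108 = 6.5%, the Product team 21/107 = 19.6% → the Product team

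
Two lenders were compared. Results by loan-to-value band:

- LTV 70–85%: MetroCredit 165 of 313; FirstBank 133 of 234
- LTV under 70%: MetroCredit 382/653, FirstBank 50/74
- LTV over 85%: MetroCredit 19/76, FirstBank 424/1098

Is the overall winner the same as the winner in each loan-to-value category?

No

LTV 70–85%: MetroCredit 165/313 = 52.7%, FirstBank 133/234 = 56.8% → FirstBank
LTV under 70%: MetroCredit 382/653 = 58.5%, FirstBank 50/74 = 67.6% → FirstBank
LTV over 85%: MetroCredit 19/76 = 25.0%, FirstBank 424/1098 = 38.6% → FirstBank
Overall: MetroCredit 566/1042 = 54.3%, FirstBank 607/1406 = 43.2% → MetroCredit
FirstBank wins each loan-to-value group but MetroCredit wins overall — the comparison reverses. FirstBank's loans skew toward LTV over 85%, which has a lower base rate.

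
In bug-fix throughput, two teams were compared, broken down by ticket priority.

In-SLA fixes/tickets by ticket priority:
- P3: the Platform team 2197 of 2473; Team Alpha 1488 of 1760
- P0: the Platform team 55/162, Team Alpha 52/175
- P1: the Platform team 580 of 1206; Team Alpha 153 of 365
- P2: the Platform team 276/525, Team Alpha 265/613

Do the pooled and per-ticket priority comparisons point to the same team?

Yes

P3: the Platform team 2197/2473 = 88.8%, Team Alpha 1488/1760 = 84.5% → the Platform team
P0: the Platform team 55/162 = 34.0%, Team Alpha 52/175 = 29.7% → the Platform team
P1: the Platform team 580/1206 = 48.1%, Team Alpha 153/365 = 41.9% → the Platform team
P2: the Platform team 276/525 = 52.6%, Team Alpha 265/613 = 43.2% → the Platform team
Overall: the Platform team 3108/4366 = 71.2%, Team Alpha 1958/2913 = 67.2% → the Platform team
The Platform team wins overall and in every ticket group — no reversal.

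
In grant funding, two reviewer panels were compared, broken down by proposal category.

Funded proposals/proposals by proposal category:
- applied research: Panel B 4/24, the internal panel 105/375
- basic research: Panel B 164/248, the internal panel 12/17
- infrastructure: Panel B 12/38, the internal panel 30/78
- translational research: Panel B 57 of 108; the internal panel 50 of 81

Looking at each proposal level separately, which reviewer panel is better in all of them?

the internal panel

Applied research: Panel B 4/24 = 16.7%, the internal panel 105/375 = 28.0% → the internal panel
Basic research: Panel B 164/248 = 66.1%, the internal panel 12/17 = 70.6% → the internal panel
Infrastructure: Panel B 12/38 = 31.6%, the internal panel 30/78 = 38.5% → the internal panel
Translational research: Panel B 57/108 = 52.8%, the internal panel 50/81 = 61.7% → the internal panel
The internal panel has the higher rate in all 4 groups.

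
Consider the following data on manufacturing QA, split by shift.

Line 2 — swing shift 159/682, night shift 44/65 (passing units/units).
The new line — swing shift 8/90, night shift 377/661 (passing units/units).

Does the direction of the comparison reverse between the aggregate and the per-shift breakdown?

Yes

Swing shift: Line 2 159/682 = 23.3%, the new line 8/90 = 8.9% → Line 2
Night shift: Line 2 44/65 = 67.7%, the new line 377/661 = 57.0% → Line 2
Overall: Line 2 203/747 = 27.2%, the new line 385/751 = 51.3% → the new line
Line 2 wins each shift group but the new line wins overall — the comparison reverses. Line 2's units skew toward swing shift, which has a lower base rate.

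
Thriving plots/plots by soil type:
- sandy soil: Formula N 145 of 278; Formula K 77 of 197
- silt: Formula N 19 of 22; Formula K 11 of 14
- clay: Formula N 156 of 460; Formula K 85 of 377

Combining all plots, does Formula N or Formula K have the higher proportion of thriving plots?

Formula N

Sandy soil: Formula N 145/278 = 52.2%, Formula K 77/197 = 39.1% → Formula N
Silt: Formula N 19/22 = 86.4%, Formula K 11/14 = 78.6% → Formula N
Clay: Formula N 156/460 = 33.9%, Formula K 85/377 = 22.5% → Formula N
Overall: Formula N 320/760 = 42.1%, Formula K 173/588 = 29.4% → Formula N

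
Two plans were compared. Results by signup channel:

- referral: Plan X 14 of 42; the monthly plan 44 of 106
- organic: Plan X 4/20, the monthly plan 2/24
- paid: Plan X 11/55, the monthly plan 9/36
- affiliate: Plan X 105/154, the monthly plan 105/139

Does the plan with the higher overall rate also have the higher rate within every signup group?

No

Referral: Plan X 14/42 = 33.3%, the monthly plan 44/106 = 41.5% → the monthly plan
Organic: Plan X 4/20 = 20.0%, the monthly plan 2/24 = 8.3% → Plan X
Paid: Plan X 11/55 = 20.0%, the monthly plan 9/36 = 25.0% → the monthly plan
Affiliate: Plan X 105/154 = 68.2%, the monthly plan 105/139 = 75.5% → the monthly plan
Overall: Plan X 134/271 = 49.4%, the monthly plan 160/305 = 52.5% → the monthly plan
Neither sweeps: Plan X wins 1 of 4 groups, the monthly plan wins 3. The monthly plan wins overall but not every group — no Simpson reversal.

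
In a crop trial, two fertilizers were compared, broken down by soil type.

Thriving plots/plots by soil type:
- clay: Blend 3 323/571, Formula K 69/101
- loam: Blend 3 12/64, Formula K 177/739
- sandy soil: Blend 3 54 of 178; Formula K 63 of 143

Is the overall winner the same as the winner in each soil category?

Clay: Blend 3 323/571 = 56.6%, Formula K 69/101 = 68.3% → Formula K
Loam: Blend 3 12/64 = 18.8%, Formula K 177/739 = 24.0% → Formula K
Sandy soil: Blend 3 54/178 = 30.3%, Formula K 63/143 = 44.1% → Formula K
Overall: Blend 3 389/813 = 47.8%, Formula K 309/983 = 31.4% → Blend 3
Formula K wins each soil group but Blend 3 wins overall — the comparison reverses. Formula K's plots skew toward loam, which has a lower base rate.

No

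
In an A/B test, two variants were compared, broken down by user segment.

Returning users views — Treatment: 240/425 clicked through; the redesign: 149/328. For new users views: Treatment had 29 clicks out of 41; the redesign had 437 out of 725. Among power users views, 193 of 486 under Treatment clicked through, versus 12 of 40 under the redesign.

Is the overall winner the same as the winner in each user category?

No

Returning users: Treatment 240/425 = 56.5%, the redesign 149/328 = 45.4% → Treatment
New users: Treatment 29/41 = 70.7%, the redesign 437/725 = 60.3% → Treatment
Power users: Treatment 193/486 = 39.7%, the redesign 12/40 = 30.0% → Treatment
Overall: Treatment 462/952 = 48.5%, the redesign 598/1093 = 54.7% → the redesign
Treatment wins each user group but the redesign wins overall — the comparison reverses. Treatment's views skew toward power users, which has a lower base rate.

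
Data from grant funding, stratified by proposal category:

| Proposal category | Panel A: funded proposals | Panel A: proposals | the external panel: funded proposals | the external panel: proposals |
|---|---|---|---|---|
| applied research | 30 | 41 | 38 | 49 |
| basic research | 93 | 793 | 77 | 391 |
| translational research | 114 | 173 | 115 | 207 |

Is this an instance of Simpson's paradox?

No

Applied research: Panel A 30/41 = 73.2%, the external panel 38/49 = 77.6% → the external panel
Basic research: Panel A 93/793 = 11.7%, the external panel 77/391 = 19.7% → the external panel
Translational research: Panel A 114/173 = 65.9%, the external panel 115/207 = 55.6% → Panel A
Overall: Panel A 237/1007 = 23.5%, the external panel 230/647 = 35.5% → the external panel
Neither sweeps: Panel A wins 1 of 3 groups, the external panel wins 2. The external panel wins overall but not every group — no Simpson reversal.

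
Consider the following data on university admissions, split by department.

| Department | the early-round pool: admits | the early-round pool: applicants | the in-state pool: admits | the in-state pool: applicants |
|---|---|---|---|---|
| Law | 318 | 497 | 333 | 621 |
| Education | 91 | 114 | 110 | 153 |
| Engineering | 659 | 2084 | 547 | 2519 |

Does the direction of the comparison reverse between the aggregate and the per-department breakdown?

No

Law: the early-round pool 318/497 = 64.0%, the in-state pool 333/621 = 53.6% → the early-round pool
Education: the early-round pool 91/114 = 79.8%, the in-state pool 110/153 = 71.9% → the early-round pool
Engineering: the early-round pool 659/2084 = 31.6%, the in-state pool 547/2519 = 21.7% → the early-round pool
Overall: the early-round pool 1068/2695 = 39.6%, the in-state pool 990/3293 = 30.1% → the early-round pool
The early-round pool wins overall and in every department group — no reversal.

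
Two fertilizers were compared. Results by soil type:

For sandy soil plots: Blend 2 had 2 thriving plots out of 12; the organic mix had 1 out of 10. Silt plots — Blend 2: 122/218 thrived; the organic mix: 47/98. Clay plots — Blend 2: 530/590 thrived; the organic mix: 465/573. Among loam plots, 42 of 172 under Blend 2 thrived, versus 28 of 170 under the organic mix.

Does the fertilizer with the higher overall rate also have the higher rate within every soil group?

Yes

Sandy soil: Blend 2 2/12 = 16.7%, the organic mix 1/10 = 10.0% → Blend 2
Silt: Blend 2 122/218 = 56.0%, the organic mix 47/98 = 48.0% → Blend 2
Clay: Blend 2 530/590 = 89.8%, the organic mix 465/573 = 81.2% → Blend 2
Loam: Blend 2 42/172 = 24.4%, the organic mix 28/170 = 16.5% → Blend 2
Overall: Blend 2 696/992 = 70.2%, the organic mix 541/851 = 63.6% → Blend 2
Blend 2 wins overall and in every soil group — no reversal.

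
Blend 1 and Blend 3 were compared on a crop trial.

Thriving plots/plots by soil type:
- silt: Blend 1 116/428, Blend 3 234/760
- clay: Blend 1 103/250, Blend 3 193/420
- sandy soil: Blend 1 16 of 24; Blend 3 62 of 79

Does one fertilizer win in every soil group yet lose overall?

Silt: Blend 1 116/428 = 27.1%, Blend 3 234/760 = 30.8% → Blend 3
Clay: Blend 1 103/250 = 41.2%, Blend 3 193/420 = 46.0% → Blend 3
Sandy soil: Blend 1 16/24 = 66.7%, Blend 3 62/79 = 78.5% → Blend 3
Overall: Blend 1 235/702 = 33.5%, Blend 3 489/1259 = 38.8% → Blend 3
Blend 3 wins overall and in every soil group — no reversal.

No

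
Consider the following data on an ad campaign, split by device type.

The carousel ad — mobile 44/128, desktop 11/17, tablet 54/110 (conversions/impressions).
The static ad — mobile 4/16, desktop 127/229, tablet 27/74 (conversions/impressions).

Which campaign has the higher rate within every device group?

Mobile: the carousel ad 44/128 = 34.4%, the static ad 4/16 = 25.0% → the carousel ad
Desktop: the carousel ad 11/17 = 64.7%, the static ad 127/229 = 55.5% → the carousel ad
Tablet: the carousel ad 54/110 = 49.1%, the static ad 27/74 = 36.5% → the carousel ad
The carousel ad has the higher rate in all 3 groups.

the carousel ad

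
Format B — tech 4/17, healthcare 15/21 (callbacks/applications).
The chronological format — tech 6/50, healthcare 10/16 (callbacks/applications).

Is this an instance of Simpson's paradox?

No

Tech: Format B 4/17 = 23.5%, the chronological format 6/50 = 12.0% → Format B
Healthcare: Format B 15/21 = 71.4%, the chronological format 10/16 = 62.5% → Format B
Overall: Format B 19/38 = 50.0%, the chronological format 16/66 = 24.2% → Format B
Format B wins overall and in every industry group — no reversal.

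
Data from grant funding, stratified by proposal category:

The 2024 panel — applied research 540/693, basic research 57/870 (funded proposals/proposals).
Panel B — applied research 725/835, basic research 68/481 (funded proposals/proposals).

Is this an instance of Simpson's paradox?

Applied research: the 2024 panel 540/693 = 77.9%, Panel B 725/835 = 86.8% → Panel B
Basic research: the 2024 panel 57/870 = 6.6%, Panel B 68/481 = 14.1% → Panel B
Overall: the 2024 panel 597/1563 = 38.2%, Panel B 793/1316 = 60.3% → Panel B
Panel B wins overall and in every proposal group — no reversal.

No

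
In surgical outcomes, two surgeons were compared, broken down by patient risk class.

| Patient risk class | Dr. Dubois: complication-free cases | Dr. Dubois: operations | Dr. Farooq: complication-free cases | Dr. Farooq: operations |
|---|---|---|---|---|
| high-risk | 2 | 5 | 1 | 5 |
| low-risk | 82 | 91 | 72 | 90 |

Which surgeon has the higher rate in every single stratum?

Dr. Dubois

High-risk: Dr. Dubois 2/5 = 40.0%, Dr. Farooq 1/5 = 20.0% → Dr. Dubois
Low-risk: Dr. Dubois 82/91 = 90.1%, Dr. Farooq 72/90 = 80.0% → Dr. Dubois
Dr. Dubois has the higher rate in both groups.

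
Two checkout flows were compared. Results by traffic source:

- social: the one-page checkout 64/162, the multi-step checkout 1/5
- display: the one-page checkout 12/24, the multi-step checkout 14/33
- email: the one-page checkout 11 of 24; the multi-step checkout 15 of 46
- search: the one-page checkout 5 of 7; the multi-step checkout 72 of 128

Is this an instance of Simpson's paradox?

Social: the one-page checkout 64/162 = 39.5%, the multi-step checkout 1/5 = 20.0% → the one-page checkout
Display: the one-page checkout 12/24 = 50.0%, the multi-step checkout 14/33 = 42.4% → the one-page checkout
Email: the one-page checkout 11/24 = 45.8%, the multi-step checkout 15/46 = 32.6% → the one-page checkout
Search: the one-page checkout 5/7 = 71.4%, the multi-step checkout 72/128 = 56.2% → the one-page checkout
Overall: the one-page checkout 92/217 = 42.4%, the multi-step checkout 102/212 = 48.1% → the multi-step checkout
The one-page checkout wins each traffic group but the multi-step checkout wins overall — the comparison reverses. The one-page checkout's sessions skew toward social, which has a lower base rate.

Yes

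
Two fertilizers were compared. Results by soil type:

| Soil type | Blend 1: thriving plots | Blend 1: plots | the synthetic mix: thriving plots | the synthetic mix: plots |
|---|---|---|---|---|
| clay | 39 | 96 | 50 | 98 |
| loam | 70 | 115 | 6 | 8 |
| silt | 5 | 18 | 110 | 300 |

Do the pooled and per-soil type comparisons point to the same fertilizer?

Clay: Blend 1 39/96 = 40.6%, the synthetic mix 50/98 = 51.0% → the synthetic mix
Loam: Blend 1 70/115 = 60.9%, the synthetic mix 6/8 = 75.0% → the synthetic mix
Silt: Blend 1 5/18 = 27.8%, the synthetic mix 110/300 = 36.7% → the synthetic mix
Overall: Blend 1 114/229 = 49.8%, the synthetic mix 166/406 = 40.9% → Blend 1
The synthetic mix wins each soil group but Blend 1 wins overall — the comparison reverses. The synthetic mix's plots skew toward silt, which has a lower base rate.

No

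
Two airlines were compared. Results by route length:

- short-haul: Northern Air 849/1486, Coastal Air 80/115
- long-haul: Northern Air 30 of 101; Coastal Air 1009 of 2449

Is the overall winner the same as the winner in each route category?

Short-haul: Northern Air 849/1486 = 57.1%, Coastal Air 80/115 = 69.6% → Coastal Air
Long-haul: Northern Air 30/101 = 29.7%, Coastal Air 1009/2449 = 41.2% → Coastal Air
Overall: Northern Air 879/1587 = 55.4%, Coastal Air 1089/2564 = 42.5% → Northern Air
Coastal Air wins each route group but Northern Air wins overall — the comparison reverses. Coastal Air's flights skew toward long-haul, which has a lower base rate.

No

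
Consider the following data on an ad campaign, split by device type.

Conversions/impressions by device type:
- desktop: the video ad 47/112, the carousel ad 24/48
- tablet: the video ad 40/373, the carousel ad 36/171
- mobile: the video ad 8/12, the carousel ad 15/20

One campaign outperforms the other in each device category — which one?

Desktop: the video ad 47/112 = 42.0%, the carousel ad 24/48 = 50.0% → the carousel ad
Tablet: the video ad 40/373 = 10.7%, the carousel ad 36/171 = 21.1% → the carousel ad
Mobile: the video ad 8/12 = 66.7%, the carousel ad 15/20 = 75.0% → the carousel ad
The carousel ad has the higher rate in all 3 groups.

the carousel ad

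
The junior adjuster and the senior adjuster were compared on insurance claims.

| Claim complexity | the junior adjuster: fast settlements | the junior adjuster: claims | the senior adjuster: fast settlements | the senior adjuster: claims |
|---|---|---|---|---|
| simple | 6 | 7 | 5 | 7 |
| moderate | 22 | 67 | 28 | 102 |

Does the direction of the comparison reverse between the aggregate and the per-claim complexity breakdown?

Simple: the junior adjuster 6/7 = 85.7%, the senior adjuster 5/7 = 71.4% → the junior adjuster
Moderate: the junior adjuster 22/67 = 32.8%, the senior adjuster 28/102 = 27.5% → the junior adjuster
Overall: the junior adjuster 28/74 = 37.8%, the senior adjuster 33/109 = 30.3% → the junior adjuster
The junior adjuster wins overall and in every claim group — no reversal.

No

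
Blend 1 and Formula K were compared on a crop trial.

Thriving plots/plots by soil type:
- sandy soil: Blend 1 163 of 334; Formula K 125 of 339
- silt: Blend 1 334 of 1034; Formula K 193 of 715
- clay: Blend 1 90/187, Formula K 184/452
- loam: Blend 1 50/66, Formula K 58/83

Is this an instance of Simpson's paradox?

Sandy soil: Blend 1 163/334 = 48.8%, Formula K 125/339 = 36.9% → Blend 1
Silt: Blend 1 334/1034 = 32.3%, Formula K 193/715 = 27.0% → Blend 1
Clay: Blend 1 90/187 = 48.1%, Formula K 184/452 = 40.7% → Blend 1
Loam: Blend 1 50/66 = 75.8%, Formula K 58/83 = 69.9% → Blend 1
Overall: Blend 1 637/1621 = 39.3%, Formula K 560/1589 = 35.2% → Blend 1
Blend 1 wins overall and in every soil group — no reversal.

No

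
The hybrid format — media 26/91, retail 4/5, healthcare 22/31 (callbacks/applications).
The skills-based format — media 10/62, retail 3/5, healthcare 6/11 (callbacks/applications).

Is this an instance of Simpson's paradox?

No

Media: the hybrid format 26/91 = 28.6%, the skills-based format 10/62 = 16.1% → the hybrid format
Retail: the hybrid format 4/5 = 80.0%, the skills-based format 3/5 = 60.0% → the hybrid format
Healthcare: the hybrid format 22/31 = 71.0%, the skills-based format 6/11 = 54.5% → the hybrid format
Overall: the hybrid format 52/127 = 40.9%, the skills-based format 19/78 = 24.4% → the hybrid format
The hybrid format wins overall and in every industry group — no reversal.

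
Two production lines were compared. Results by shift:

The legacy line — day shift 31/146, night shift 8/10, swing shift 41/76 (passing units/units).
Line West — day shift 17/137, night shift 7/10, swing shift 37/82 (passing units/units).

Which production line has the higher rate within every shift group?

Day shift: the legacy line 31/146 = 21.2%, Line West 17/137 = 12.4% → the legacy line
Night shift: the legacy line 8/10 = 80.0%, Line West 7/10 = 70.0% → the legacy line
Swing shift: the legacy line 41/76 = 53.9%, Line West 37/82 = 45.1% → the legacy line
The legacy line has the higher rate in all 3 groups.

the legacy line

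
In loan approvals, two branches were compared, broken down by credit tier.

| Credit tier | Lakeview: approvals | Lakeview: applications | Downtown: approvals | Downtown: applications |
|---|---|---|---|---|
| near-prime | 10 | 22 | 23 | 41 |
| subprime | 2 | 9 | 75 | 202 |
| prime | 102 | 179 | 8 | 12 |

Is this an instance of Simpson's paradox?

Yes

Near-prime: Lakeview 10/22 = 45.5%, Downtown 23/41 = 56.1% → Downtown
Subprime: Lakeview 2/9 = 22.2%, Downtown 75/202 = 37.1% → Downtown
Prime: Lakeview 102/179 = 57.0%, Downtown 8/12 = 66.7% → Downtown
Overall: Lakeview 114/210 = 54.3%, Downtown 106/255 = 41.6% → Lakeview
Downtown wins each credit group but Lakeview wins overall — the comparison reverses. Downtown's applications skew toward subprime, which has a lower base rate.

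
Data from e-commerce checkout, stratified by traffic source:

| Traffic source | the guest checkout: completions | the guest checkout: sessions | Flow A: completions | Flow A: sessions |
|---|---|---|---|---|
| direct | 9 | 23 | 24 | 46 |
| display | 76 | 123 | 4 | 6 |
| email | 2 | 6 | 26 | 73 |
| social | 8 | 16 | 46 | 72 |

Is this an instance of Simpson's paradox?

Yes

Direct: the guest checkout 9/23 = 39.1%, Flow A 24/46 = 52.2% → Flow A
Display: the guest checkout 76/123 = 61.8%, Flow A 4/6 = 66.7% → Flow A
Email: the guest checkout 2/6 = 33.3%, Flow A 26/73 = 35.6% → Flow A
Social: the guest checkout 8/16 = 50.0%, Flow A 46/72 = 63.9% → Flow A
Overall: the guest checkout 95/168 = 56.5%, Flow A 100/197 = 50.8% → the guest checkout
Flow A wins each traffic group but the guest checkout wins overall — the comparison reverses. Flow A's sessions skew toward email, which has a lower base rate.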